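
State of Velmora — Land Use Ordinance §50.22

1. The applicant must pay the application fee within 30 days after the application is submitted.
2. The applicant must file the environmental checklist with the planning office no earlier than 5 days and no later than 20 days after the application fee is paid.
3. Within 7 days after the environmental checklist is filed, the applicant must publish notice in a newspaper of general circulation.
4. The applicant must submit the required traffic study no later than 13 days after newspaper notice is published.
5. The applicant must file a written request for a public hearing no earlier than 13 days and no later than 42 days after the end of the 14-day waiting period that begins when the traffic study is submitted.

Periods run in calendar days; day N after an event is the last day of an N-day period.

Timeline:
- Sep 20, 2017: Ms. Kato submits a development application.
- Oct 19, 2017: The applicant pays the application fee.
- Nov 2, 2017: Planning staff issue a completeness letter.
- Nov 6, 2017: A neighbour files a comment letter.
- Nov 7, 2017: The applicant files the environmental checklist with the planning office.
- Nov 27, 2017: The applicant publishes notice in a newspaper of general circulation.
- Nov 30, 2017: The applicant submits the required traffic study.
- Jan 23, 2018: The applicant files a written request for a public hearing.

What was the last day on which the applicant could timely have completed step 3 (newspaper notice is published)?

Step 3 runs from Nov 7, 2017, when the environmental checklist is filed. 7 days after Nov 7, 2017 is Nov 14, 2017.

Nov 14, 2017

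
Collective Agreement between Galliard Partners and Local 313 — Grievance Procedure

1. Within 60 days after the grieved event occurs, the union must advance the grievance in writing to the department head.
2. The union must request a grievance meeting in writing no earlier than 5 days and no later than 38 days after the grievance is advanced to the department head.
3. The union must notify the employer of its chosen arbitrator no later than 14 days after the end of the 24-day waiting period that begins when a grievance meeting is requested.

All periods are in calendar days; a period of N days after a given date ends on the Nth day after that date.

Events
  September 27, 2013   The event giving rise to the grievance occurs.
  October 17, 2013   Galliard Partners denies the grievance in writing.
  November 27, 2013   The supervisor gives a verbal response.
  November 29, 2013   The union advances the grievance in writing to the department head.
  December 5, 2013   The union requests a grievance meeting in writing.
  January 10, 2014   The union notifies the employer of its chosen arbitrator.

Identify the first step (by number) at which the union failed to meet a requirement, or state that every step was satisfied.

Step 1

Step 1 — counting 60 days from September 27, 2013 (when the grieved event occurs) gives a deadline of November 26, 2013; November 29, 2013 misses that deadline by 3 days.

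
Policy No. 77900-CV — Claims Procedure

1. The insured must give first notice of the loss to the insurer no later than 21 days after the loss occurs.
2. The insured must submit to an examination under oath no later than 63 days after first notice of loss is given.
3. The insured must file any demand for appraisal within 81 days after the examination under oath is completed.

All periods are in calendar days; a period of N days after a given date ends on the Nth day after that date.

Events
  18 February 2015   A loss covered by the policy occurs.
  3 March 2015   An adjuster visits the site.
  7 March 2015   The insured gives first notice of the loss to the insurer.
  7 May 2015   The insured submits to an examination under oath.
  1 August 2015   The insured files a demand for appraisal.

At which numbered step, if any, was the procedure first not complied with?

Step 1: 21 days after 18 February 2015 (when the loss occurs) is 11 March 2015; done 7 March 2015 — timely.
Step 2: 63 days after 7 March 2015 (when first notice of loss is given) is 9 May 2015; 7 May 2015 is within that limit.
Step 3: 81 days after 7 May 2015 (when the examination under oath is completed) is 27 July 2015; 1 August 2015 misses that deadline by 5 days.
That is the first point of non-compliance.

Step 3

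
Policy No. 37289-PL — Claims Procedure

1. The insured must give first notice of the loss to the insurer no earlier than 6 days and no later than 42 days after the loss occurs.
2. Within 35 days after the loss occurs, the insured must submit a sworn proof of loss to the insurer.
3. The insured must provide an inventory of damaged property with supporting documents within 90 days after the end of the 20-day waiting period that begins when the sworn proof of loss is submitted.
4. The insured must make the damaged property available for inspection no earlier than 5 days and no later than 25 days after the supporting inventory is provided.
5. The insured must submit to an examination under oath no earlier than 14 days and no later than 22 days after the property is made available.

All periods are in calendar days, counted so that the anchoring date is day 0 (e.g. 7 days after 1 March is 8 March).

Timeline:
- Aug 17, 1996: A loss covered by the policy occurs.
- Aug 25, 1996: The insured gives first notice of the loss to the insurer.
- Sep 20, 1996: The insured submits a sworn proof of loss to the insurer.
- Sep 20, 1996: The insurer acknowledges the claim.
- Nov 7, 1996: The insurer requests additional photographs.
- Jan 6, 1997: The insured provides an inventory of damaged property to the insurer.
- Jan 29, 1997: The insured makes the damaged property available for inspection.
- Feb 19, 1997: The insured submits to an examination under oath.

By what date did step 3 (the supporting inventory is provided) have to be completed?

Jan 8, 1997

The sworn proof of loss is submitted on Sep 20, 1996; the 20-day waiting period therefore ends Oct 10, 1996, and step 3 runs from that date. 90 days after Oct 10, 1996 is Jan 8, 1997.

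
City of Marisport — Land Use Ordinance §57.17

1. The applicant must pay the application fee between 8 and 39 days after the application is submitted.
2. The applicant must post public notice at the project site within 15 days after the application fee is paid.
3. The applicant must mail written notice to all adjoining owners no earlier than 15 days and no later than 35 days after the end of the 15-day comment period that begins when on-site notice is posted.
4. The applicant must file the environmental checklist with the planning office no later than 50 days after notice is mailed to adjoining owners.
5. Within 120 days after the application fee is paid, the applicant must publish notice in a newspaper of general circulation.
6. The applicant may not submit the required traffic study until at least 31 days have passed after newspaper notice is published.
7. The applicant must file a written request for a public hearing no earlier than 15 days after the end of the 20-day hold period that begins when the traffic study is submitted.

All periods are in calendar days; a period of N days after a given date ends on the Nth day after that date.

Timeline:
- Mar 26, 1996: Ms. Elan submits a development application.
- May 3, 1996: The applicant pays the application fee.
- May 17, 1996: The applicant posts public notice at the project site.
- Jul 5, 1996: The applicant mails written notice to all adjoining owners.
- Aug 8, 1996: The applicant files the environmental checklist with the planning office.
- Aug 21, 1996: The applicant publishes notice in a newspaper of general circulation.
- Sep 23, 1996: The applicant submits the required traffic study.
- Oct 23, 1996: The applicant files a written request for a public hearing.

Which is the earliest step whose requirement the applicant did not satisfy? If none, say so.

Step 7

(1) the permitted window runs from Mar 26, 1996 + 8 = Apr 3, 1996 to Mar 26, 1996 + 39 = May 4, 1996; done May 3, 1996 — within the window.
(2) due by May 3, 1996 + 15 days = May 18, 1996; May 17, 1996 is within that limit.
(3) the permitted window runs from Jun 1, 1996 + 15 = Jun 16, 1996 to Jun 1, 1996 + 35 = Jul 6, 1996; done Jul 5, 1996, which is between those dates.
(4) due by Jul 5, 1996 + 50 days = Aug 24, 1996; done Aug 8, 1996 — timely.
(5) due by May 3, 1996 + 120 days = Aug 31, 1996; Aug 21, 1996 is within that limit.
(6) permitted from Aug 21, 1996 + 31 days = Sep 21, 1996 onward; Sep 23, 1996 is on or after that date.
(7) permitted from Oct 13, 1996 + 15 days = Oct 28, 1996 onward; done Oct 23, 1996 — 5 days too early.
That is the first point of non-compliance.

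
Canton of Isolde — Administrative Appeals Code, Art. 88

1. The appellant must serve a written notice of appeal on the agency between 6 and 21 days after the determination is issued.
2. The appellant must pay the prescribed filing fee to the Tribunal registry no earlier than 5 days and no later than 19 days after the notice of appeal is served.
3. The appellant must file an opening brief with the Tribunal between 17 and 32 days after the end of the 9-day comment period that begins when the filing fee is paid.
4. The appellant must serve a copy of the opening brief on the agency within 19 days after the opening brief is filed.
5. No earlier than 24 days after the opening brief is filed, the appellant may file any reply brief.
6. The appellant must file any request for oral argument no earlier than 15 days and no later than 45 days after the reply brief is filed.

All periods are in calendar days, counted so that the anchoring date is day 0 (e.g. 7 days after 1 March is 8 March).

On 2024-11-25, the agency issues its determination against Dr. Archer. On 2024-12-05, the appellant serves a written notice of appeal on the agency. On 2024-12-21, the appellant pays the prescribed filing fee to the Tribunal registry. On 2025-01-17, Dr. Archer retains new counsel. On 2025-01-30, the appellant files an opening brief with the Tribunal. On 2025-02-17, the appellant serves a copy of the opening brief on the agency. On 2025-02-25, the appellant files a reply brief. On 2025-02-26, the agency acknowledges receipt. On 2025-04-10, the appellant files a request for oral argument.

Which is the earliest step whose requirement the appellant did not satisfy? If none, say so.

Step 1: the window is 6–21 days after 2024-11-25 (when the determination is issued), so 2024-12-01 through 2024-12-16; done 2024-12-05 — within the window.
Step 2: the window is 5–19 days after 2024-12-05 (when the notice of appeal is served), so 2024-12-10 through 2024-12-24; done 2024-12-21, which is between those dates.
Step 3: the window is 17–32 days after 2024-12-30 (end of the 9-day comment period, which began when the filing fee is paid on 2024-12-21), so 2025-01-16 through 2025-01-31; done 2025-01-30, which is between those dates.
Step 4: 19 days after 2025-01-30 (when the opening brief is filed) is 2025-02-18; completed 2025-02-17, before the deadline.
Step 5: the earliest permitted date is 24 days after 2025-01-30 (when the opening brief is filed), i.e. 2025-02-23; done 2025-02-25 — permitted.
Step 6: the window is 15–45 days after 2025-02-25 (when the reply brief is filed), so 2025-03-12 through 2025-04-11; 2025-04-10 falls inside that range.

None — every step was satisfied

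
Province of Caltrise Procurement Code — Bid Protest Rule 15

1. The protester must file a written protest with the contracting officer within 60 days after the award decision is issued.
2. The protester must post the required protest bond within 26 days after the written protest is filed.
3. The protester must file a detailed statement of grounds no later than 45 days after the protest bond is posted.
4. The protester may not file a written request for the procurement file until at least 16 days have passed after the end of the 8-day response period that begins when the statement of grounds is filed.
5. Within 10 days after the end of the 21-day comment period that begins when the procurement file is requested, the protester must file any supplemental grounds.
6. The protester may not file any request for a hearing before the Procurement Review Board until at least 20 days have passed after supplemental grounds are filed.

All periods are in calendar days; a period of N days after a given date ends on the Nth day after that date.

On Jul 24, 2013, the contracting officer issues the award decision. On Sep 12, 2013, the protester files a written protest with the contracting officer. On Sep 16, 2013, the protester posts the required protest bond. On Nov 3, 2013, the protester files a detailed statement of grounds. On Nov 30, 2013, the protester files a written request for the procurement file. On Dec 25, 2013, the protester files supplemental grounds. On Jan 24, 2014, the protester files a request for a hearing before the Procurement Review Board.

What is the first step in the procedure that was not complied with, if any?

Step 1 — counting 60 days from Jul 24, 2013 (when the award decision is issued) gives a deadline of Sep 22, 2013; done Sep 12, 2013 — timely.
Step 2 — counting 26 days from Sep 12, 2013 (when the written protest is filed) gives a deadline of Oct 8, 2013; Sep 16, 2013 is within that limit.
Step 3 — counting 45 days from Sep 16, 2013 (when the protest bond is posted) gives a deadline of Oct 31, 2013; done Nov 3, 2013 — 3 days late.

Step 3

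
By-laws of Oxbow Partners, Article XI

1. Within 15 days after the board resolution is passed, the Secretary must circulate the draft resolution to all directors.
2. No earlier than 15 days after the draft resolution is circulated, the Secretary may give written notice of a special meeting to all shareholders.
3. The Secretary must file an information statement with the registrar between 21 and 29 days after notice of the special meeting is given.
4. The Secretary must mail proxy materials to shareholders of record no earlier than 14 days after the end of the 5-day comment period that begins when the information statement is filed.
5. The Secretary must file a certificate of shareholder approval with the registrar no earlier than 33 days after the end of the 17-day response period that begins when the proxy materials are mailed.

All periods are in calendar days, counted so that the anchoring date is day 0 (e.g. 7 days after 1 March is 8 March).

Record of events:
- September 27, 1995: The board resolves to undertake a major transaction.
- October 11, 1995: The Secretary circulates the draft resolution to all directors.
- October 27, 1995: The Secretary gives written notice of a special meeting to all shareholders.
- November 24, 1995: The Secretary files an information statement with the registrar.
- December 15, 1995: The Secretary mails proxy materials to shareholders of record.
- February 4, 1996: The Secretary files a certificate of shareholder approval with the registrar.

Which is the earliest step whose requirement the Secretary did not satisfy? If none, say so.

(1) due by September 27, 1995 + 15 days = October 12, 1995; done October 11, 1995 — timely.
(2) permitted from October 11, 1995 + 15 days = October 26, 1995 onward; done October 27, 1995 — permitted.
(3) the permitted window runs from October 27, 1995 + 21 = November 17, 1995 to October 27, 1995 + 29 = November 25, 1995; done November 24, 1995, which is between those dates.
(4) permitted from November 29, 1995 + 14 days = December 13, 1995 onward; done December 15, 1995, after the minimum wait.
(5) permitted from January 1, 1996 + 33 days = February 3, 1996 onward; done February 4, 1996 — permitted.

None — every step was satisfied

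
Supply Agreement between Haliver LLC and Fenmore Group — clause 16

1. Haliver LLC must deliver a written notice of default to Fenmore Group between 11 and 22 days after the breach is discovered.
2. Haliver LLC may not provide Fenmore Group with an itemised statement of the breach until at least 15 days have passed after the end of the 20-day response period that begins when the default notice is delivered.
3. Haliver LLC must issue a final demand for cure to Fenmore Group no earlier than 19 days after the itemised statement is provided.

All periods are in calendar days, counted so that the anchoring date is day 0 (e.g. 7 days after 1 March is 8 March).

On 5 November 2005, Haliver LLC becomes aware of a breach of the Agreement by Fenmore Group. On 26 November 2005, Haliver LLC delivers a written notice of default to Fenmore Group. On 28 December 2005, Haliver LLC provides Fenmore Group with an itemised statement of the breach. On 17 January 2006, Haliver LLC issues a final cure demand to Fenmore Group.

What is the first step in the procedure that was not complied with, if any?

(1) the permitted window runs from 5 November 2005 + 11 = 16 November 2005 to 5 November 2005 + 22 = 27 November 2005; done 26 November 2005, which is between those dates.
(2) permitted from 16 December 2005 + 15 days = 31 December 2005 onward; 28 December 2005 is 3 days before the earliest permitted date.
The procedure was therefore not followed at step 2.

Step 2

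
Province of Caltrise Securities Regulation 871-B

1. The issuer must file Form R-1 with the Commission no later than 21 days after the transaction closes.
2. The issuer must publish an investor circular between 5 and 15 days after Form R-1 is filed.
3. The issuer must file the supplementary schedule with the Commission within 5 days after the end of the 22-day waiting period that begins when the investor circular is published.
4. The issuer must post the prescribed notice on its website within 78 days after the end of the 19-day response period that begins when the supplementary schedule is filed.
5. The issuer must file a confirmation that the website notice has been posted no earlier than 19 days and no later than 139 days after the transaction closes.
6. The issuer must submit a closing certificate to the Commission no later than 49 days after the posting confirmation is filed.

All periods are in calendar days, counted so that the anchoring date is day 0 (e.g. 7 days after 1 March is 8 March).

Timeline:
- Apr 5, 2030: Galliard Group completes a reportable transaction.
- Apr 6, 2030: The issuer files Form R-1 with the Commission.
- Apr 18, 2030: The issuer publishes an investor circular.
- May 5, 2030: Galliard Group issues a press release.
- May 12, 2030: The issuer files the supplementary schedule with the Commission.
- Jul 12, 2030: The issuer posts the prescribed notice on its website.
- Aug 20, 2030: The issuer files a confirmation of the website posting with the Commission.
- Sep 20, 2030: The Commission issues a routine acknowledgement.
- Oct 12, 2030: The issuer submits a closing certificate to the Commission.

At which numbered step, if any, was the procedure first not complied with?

Step 6

(1) due by Apr 5, 2030 + 21 days = Apr 26, 2030; Apr 6, 2030 is within that limit.
(2) the permitted window runs from Apr 6, 2030 + 5 = Apr 11, 2030 to Apr 6, 2030 + 15 = Apr 21, 2030; Apr 18, 2030 falls inside that range.
(3) due by May 10, 2030 + 5 days = May 15, 2030; May 12, 2030 is within that limit.
(4) due by May 31, 2030 + 78 days = Aug 17, 2030; completed Jul 12, 2030, before the deadline.
(5) the permitted window runs from Apr 5, 2030 + 19 = Apr 24, 2030 to Apr 5, 2030 + 139 = Aug 22, 2030; done Aug 20, 2030, which is between those dates.
(6) due by Aug 20, 2030 + 49 days = Oct 8, 2030; Oct 12, 2030 misses that deadline by 4 days.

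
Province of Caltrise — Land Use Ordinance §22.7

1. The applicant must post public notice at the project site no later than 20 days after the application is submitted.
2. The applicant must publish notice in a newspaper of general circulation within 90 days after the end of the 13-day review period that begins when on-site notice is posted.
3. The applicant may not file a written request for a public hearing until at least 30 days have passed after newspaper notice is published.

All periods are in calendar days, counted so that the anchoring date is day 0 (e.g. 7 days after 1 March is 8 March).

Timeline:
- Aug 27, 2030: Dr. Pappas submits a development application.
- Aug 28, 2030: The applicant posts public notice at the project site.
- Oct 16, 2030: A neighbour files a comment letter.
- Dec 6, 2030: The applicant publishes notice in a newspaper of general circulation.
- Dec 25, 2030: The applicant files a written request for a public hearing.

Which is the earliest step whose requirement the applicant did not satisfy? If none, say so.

Step 3

(1) due by Aug 27, 2030 + 20 days = Sep 16, 2030; completed Aug 28, 2030, before the deadline.
(2) due by Sep 10, 2030 + 90 days = Dec 9, 2030; Dec 6, 2030 is within that limit.
(3) permitted from Dec 6, 2030 + 30 days = Jan 5, 2031 onward; acted on Dec 25, 2030, 11 days prematurely.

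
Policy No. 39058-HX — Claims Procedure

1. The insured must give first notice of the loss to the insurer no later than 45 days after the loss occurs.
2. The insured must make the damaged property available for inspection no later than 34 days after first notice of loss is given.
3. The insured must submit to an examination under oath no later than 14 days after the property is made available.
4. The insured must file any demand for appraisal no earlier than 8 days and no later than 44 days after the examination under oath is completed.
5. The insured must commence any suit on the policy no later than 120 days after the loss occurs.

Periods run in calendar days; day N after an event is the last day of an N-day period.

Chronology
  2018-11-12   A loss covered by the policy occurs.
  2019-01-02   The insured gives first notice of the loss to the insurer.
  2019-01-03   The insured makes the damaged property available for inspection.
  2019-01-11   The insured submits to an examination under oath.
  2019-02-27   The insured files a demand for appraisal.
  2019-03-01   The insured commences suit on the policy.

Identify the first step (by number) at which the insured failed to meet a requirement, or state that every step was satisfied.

Step 1: 45 days after 2018-11-12 (when the loss occurs) is 2018-12-27; done 2019-01-02 — 6 days late.

Step 1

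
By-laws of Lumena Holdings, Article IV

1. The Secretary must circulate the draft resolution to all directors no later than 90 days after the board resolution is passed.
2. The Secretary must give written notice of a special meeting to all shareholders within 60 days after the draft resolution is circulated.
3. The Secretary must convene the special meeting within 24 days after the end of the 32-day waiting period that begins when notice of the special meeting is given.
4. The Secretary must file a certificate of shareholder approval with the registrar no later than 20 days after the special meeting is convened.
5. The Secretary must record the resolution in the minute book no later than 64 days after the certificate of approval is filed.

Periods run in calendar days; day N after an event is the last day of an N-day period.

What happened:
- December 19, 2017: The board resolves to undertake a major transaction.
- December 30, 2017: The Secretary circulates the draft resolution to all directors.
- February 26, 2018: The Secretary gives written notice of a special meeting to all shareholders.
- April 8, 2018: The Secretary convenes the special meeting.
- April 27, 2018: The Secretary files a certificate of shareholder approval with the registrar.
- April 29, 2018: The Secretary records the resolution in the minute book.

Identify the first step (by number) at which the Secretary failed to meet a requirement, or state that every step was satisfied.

Step 1: 90 days after December 19, 2017 (when the board resolution is passed) is March 19, 2018; December 30, 2017 is within that limit.
Step 2: 60 days after December 30, 2017 (when the draft resolution is circulated) is February 28, 2018; done February 26, 2018 — timely.
Step 3: 24 days after March 30, 2018 (end of the 32-day waiting period, which began when notice of the special meeting is given on February 26, 2018) is April 23, 2018; completed April 8, 2018, before the deadline.
Step 4: 20 days after April 8, 2018 (when the special meeting is convened) is April 28, 2018; done April 27, 2018 — timely.
Step 5: 64 days after April 27, 2018 (when the certificate of approval is filed) is June 30, 2018; done April 29, 2018 — timely.

None — every step was satisfied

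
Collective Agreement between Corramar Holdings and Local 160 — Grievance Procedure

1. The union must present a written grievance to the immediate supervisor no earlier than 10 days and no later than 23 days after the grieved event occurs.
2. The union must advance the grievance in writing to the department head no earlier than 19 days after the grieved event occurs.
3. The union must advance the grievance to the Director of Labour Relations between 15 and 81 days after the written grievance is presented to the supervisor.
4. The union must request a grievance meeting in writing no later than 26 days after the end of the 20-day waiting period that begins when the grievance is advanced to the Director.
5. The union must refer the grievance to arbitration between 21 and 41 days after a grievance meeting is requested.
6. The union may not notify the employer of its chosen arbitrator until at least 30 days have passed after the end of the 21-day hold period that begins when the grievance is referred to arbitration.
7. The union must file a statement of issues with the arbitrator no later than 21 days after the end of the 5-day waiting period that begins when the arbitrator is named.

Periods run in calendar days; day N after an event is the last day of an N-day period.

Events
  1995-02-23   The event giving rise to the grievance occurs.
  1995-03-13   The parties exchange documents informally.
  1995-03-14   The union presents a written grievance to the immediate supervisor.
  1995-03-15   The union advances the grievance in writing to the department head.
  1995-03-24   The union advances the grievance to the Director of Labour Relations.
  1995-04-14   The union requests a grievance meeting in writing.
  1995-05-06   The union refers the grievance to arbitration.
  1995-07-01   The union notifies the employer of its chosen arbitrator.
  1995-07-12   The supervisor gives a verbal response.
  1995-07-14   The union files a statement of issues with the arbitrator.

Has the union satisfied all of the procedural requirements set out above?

No

(1) the permitted window runs from 1995-02-23 + 10 = 1995-03-05 to 1995-02-23 + 23 = 1995-03-18; 1995-03-14 falls inside that range.
(2) permitted from 1995-02-23 + 19 days = 1995-03-14 onward; done 1995-03-15 — permitted.
(3) the permitted window runs from 1995-03-14 + 15 = 1995-03-29 to 1995-03-14 + 81 = 1995-06-03; 1995-03-24 is 5 days too early.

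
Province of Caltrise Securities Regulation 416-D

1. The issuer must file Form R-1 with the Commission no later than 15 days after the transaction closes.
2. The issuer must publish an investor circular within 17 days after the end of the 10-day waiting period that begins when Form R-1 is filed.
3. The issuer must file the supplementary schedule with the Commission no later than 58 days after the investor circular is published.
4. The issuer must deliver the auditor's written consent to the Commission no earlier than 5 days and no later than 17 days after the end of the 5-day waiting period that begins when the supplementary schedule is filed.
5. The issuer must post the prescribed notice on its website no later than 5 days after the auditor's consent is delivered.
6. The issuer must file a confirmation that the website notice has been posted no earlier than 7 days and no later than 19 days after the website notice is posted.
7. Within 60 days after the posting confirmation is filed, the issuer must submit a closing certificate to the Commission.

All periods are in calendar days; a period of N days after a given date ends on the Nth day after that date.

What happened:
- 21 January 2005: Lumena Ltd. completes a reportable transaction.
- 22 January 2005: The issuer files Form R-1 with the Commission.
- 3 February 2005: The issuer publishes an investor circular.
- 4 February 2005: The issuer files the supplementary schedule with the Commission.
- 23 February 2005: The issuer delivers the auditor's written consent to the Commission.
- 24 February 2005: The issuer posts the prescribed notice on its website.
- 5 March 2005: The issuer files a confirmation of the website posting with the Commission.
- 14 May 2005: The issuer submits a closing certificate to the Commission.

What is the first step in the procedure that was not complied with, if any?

Step 7

(1) due by 21 January 2005 + 15 days = 5 February 2005; done 22 January 2005 — timely.
(2) due by 1 February 2005 + 17 days = 18 February 2005; completed 3 February 2005, before the deadline.
(3) due by 3 February 2005 + 58 days = 2 April 2005; completed 4 February 2005, before the deadline.
(4) the permitted window runs from 9 February 2005 + 5 = 14 February 2005 to 9 February 2005 + 17 = 26 February 2005; 23 February 2005 falls inside that range.
(5) due by 23 February 2005 + 5 days = 28 February 2005; done 24 February 2005 — timely.
(6) the permitted window runs from 24 February 2005 + 7 = 3 March 2005 to 24 February 2005 + 19 = 15 March 2005; done 5 March 2005, which is between those dates.
(7) due by 5 March 2005 + 60 days = 4 May 2005; done 14 May 2005 — 10 days late.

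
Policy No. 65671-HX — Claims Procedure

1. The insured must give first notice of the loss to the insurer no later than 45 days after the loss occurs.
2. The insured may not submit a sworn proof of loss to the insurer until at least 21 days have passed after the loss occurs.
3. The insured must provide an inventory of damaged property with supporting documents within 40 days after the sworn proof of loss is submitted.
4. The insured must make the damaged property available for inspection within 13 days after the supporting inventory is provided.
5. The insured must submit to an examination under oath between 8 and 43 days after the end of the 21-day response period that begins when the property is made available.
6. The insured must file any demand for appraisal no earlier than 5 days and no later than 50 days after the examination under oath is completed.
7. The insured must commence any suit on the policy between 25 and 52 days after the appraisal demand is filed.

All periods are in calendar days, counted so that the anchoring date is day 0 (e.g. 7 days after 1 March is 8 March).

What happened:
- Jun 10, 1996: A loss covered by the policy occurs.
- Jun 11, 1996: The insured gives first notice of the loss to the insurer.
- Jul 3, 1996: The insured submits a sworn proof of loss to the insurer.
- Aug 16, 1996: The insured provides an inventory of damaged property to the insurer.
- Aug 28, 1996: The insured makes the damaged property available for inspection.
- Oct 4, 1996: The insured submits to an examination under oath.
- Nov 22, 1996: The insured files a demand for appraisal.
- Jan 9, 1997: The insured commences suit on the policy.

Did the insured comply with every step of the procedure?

(1) due by Jun 10, 1996 + 45 days = Jul 25, 1996; done Jun 11, 1996 — timely.
(2) permitted from Jun 10, 1996 + 21 days = Jul 1, 1996 onward; Jul 3, 1996 is on or after that date.
(3) due by Jul 3, 1996 + 40 days = Aug 12, 1996; Aug 16, 1996 misses that deadline by 4 days.
Later steps need not be reached.

No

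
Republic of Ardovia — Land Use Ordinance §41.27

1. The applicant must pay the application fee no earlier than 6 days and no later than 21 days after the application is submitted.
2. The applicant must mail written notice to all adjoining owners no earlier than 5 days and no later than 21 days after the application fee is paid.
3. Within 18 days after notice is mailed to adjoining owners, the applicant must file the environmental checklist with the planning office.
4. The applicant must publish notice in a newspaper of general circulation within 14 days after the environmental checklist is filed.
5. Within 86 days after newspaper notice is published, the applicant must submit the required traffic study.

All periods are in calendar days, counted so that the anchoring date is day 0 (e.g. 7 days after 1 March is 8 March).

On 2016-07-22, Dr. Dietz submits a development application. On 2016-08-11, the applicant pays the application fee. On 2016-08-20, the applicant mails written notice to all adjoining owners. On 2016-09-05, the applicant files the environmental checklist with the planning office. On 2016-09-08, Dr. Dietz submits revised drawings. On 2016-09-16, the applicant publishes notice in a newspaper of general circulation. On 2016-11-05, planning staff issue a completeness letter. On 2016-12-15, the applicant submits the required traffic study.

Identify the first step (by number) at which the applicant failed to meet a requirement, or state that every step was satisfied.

Step 5

(1) the permitted window runs from 2016-07-22 + 6 = 2016-07-28 to 2016-07-22 + 21 = 2016-08-12; done 2016-08-11, which is between those dates.
(2) the permitted window runs from 2016-08-11 + 5 = 2016-08-16 to 2016-08-11 + 21 = 2016-09-01; done 2016-08-20 — within the window.
(3) due by 2016-08-20 + 18 days = 2016-09-07; 2016-09-05 is within that limit.
(4) due by 2016-09-05 + 14 days = 2016-09-19; completed 2016-09-16, before the deadline.
(5) due by 2016-09-16 + 86 days = 2016-12-11; done 2016-12-15 — 4 days late.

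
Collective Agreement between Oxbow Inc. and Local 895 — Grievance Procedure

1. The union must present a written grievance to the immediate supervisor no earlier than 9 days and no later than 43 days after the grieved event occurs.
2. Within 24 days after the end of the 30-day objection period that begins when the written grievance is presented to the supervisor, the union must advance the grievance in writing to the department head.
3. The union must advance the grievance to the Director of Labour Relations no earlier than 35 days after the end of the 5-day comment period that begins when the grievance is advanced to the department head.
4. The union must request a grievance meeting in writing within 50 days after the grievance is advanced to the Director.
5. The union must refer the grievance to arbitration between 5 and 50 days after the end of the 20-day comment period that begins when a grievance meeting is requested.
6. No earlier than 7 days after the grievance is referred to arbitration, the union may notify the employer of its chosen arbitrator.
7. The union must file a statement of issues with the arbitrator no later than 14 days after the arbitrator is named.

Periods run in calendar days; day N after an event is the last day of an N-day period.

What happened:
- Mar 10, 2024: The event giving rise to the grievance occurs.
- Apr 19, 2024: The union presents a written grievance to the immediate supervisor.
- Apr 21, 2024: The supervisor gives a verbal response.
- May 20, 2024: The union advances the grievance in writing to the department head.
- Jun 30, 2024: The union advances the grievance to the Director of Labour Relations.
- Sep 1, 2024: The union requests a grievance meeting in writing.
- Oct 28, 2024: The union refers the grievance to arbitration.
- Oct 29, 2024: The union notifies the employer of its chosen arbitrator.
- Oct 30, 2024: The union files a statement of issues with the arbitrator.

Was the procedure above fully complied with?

No

Step 1 — 9 and 43 days from Mar 10, 2024 (when the grieved event occurs) are Mar 19, 2024 and Apr 22, 2024 respectively; done Apr 19, 2024, which is between those dates.
Step 2 — counting 24 days from May 19, 2024 (end of the 30-day objection period, which began when the written grievance is presented to the supervisor on Apr 19, 2024) gives a deadline of Jun 12, 2024; done May 20, 2024 — timely.
Step 3 — must wait 35 days from May 25, 2024 (end of the 5-day comment period, which began when the grievance is advanced to the department head on May 20, 2024), so not before Jun 29, 2024; Jun 30, 2024 is on or after that date.
Step 4 — counting 50 days from Jun 30, 2024 (when the grievance is advanced to the Director) gives a deadline of Aug 19, 2024; not done until Sep 1, 2024, 13 days after the deadline.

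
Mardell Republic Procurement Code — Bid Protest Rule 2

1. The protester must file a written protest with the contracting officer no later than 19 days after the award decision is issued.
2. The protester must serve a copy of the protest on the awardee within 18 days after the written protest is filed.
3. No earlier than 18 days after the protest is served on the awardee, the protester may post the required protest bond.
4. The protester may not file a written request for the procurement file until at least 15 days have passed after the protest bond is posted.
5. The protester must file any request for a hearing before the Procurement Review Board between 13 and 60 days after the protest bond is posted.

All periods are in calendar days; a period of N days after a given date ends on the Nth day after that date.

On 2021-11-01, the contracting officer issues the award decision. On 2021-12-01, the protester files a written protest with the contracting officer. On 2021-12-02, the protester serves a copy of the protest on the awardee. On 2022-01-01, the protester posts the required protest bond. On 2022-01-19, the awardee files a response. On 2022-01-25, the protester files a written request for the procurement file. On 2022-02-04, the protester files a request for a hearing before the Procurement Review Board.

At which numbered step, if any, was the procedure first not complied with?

Step 1 — counting 19 days from 2021-11-01 (when the award decision is issued) gives a deadline of 2021-11-20; 2021-12-01 misses that deadline by 11 days.
Later steps need not be reached.

Step 1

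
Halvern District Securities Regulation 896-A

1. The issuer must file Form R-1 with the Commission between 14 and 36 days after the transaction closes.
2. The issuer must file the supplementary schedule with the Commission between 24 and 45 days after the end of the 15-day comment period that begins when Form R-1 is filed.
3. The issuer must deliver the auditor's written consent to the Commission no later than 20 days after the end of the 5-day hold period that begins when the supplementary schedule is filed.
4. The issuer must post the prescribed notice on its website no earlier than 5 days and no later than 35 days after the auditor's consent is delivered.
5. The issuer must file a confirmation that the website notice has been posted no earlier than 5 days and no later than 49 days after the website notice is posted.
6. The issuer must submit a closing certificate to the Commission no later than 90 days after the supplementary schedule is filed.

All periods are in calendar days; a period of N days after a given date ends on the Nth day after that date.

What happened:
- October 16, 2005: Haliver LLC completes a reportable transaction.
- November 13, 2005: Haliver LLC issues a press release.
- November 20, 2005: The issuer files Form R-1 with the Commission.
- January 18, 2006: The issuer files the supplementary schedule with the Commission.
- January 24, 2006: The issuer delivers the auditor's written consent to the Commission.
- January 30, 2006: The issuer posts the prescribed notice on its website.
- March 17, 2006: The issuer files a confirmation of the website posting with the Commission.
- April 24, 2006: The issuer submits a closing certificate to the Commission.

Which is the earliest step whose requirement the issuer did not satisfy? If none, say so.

(1) the permitted window runs from October 16, 2005 + 14 = October 30, 2005 to October 16, 2005 + 36 = November 21, 2005; done November 20, 2005 — within the window.
(2) the permitted window runs from December 5, 2005 + 24 = December 29, 2005 to December 5, 2005 + 45 = January 19, 2006; January 18, 2006 falls inside that range.
(3) due by January 23, 2006 + 20 days = February 12, 2006; completed January 24, 2006, before the deadline.
(4) the permitted window runs from January 24, 2006 + 5 = January 29, 2006 to January 24, 2006 + 35 = February 28, 2006; done January 30, 2006, which is between those dates.
(5) the permitted window runs from January 30, 2006 + 5 = February 4, 2006 to January 30, 2006 + 49 = March 20, 2006; done March 17, 2006 — within the window.
(6) due by January 18, 2006 + 90 days = April 18, 2006; not done until April 24, 2006, 6 days after the deadline.

Step 6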